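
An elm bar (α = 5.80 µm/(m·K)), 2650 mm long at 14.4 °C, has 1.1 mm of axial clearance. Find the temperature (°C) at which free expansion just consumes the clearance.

86.0 °C

α·L₀·ΔT = 1.1 mm ⇒ ΔT = 1.1 / (5.80×10⁻⁶ × 2650.0) = 71.57 K.
T = 14.4 + 71.57 = 85.97 °C.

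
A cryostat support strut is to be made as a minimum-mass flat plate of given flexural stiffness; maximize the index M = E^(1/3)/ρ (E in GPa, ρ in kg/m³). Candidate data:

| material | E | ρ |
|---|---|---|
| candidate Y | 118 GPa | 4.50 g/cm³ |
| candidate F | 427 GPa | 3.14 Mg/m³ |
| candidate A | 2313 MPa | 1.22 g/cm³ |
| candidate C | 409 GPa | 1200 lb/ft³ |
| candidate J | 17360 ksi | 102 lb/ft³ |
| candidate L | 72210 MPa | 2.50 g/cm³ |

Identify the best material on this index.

In SI units:
  candidate Y: E = 118.0 GPa, ρ = 4500 kg/m³
  candidate F: E = 427.0 GPa, ρ = 3140 kg/m³
  candidate A: E = 2.313 GPa, ρ = 1220 kg/m³
  candidate C: E = 409.0 GPa, ρ = 19220 kg/m³
  candidate J: E = 119.7 GPa, ρ = 1634 kg/m³
  candidate L: E = 72.21 GPa, ρ = 2500 kg/m³
  candidate J: M = 3.02×10⁻³
  candidate F: M = 2.40×10⁻³
  candidate L: M = 1.67×10⁻³
  candidate Y: M = 1.09×10⁻³
  candidate A: M = 1.08×10⁻³
  candidate C: M = 0.386×10⁻³
Candidate J has the largest M.

candidate J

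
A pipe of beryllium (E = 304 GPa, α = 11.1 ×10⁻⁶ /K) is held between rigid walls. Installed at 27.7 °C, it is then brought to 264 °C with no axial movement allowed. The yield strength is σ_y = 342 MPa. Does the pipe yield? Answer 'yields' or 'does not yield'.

ΔT = 236.3 K. Constrained thermal stress σ = E·α·ΔT = 304.0×10³ MPa × 11.1×10⁻⁶ × 236.3 = 797 MPa (compressive).
Compare to σ_y = 342 MPa: σ ≥ σ_y, so it yields.

yields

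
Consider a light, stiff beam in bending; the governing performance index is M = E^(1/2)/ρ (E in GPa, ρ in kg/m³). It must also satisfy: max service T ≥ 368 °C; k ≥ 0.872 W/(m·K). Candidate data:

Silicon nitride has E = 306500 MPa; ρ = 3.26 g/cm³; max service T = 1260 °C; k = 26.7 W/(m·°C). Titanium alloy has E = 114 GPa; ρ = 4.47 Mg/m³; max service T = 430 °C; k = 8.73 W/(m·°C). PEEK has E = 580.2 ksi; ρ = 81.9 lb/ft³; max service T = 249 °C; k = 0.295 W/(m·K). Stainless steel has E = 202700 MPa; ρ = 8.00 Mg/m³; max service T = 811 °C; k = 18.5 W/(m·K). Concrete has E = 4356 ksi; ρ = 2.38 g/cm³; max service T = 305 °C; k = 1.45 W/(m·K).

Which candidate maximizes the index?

silicon nitride

Screen on constraints: max service T ≥ 368 °C; k ≥ 0.872 W/(m·K). Survivors: silicon nitride, titanium alloy, stainless steel.
Convert each candidate to consistent units, then evaluate M:
  silicon nitride: E = 306.5 GPa, ρ = 3260 kg/m³
  titanium alloy: E = 114.0 GPa, ρ = 4470 kg/m³
  stainless steel: E = 202.7 GPa, ρ = 8000 kg/m³
  silicon nitride: M = 5.37×10⁻³
  titanium alloy: M = 2.39×10⁻³
  stainless steel: M = 1.78×10⁻³
Highest index: silicon nitride.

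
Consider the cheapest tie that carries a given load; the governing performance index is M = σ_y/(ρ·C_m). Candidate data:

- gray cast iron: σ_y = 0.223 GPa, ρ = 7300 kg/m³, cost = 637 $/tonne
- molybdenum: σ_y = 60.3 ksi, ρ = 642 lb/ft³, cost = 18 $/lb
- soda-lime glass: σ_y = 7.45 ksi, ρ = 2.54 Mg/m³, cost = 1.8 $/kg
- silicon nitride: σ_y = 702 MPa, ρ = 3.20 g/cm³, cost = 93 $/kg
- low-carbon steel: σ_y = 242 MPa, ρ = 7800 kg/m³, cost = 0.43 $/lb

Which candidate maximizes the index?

gray cast iron

Normalizing units and computing the index:
  gray cast iron: σ_y = 223.0 MPa, ρ = 7300 kg/m³, cost = 0.6370 $/kg
  molybdenum: σ_y = 415.8 MPa, ρ = 10280 kg/m³, cost = 39.68 $/kg
  soda-lime glass: σ_y = 51.37 MPa, ρ = 2540 kg/m³, cost = 1.800 $/kg
  silicon nitride: σ_y = 702.0 MPa, ρ = 3200 kg/m³, cost = 93.00 $/kg
  low-carbon steel: σ_y = 242.0 MPa, ρ = 7800 kg/m³, cost = 0.9480 $/kg
  gray cast iron: M = 48.0 kN·m per $
  low-carbon steel: M = 32.7 kN·m per $
  soda-lime glass: M = 11.2 kN·m per $
  silicon nitride: M = 2.36 kN·m per $
  molybdenum: M = 1.02 kN·m per $
The maximum is for gray cast iron.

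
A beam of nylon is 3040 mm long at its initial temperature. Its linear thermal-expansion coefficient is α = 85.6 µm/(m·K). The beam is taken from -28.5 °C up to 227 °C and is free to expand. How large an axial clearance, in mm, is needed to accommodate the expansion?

ΔT = 227 − (-28.5) = 255.5 K.
ΔL = α·L₀·ΔT = 85.6×10⁻⁶ × 3040 mm × 255.5 K = 66.5 mm.

66.5 mm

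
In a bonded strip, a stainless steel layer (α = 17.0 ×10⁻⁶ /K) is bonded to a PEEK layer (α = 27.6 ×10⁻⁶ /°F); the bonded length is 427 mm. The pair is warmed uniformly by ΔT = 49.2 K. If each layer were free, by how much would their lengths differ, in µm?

PEEK: α = 27.6×10⁻⁶/°F × 9/5 = 49.7×10⁻⁶/K.
Δα = |17.0 − 49.7|×10⁻⁶/K = 32.7×10⁻⁶/K.
ΔL_mismatch = Δα·L·ΔT = 32.7×10⁻⁶ × 427.0 mm × 49.2 K = 687 µm.

687 µm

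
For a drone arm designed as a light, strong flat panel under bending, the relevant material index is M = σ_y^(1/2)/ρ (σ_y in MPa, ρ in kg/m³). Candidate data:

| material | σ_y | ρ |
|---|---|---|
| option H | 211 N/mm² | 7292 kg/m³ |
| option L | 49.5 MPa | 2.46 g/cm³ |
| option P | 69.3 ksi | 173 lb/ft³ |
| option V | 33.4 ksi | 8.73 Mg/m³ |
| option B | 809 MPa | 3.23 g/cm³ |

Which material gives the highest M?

Convert each candidate to consistent units, then evaluate M:
  option H: σ_y = 211.0 MPa, ρ = 7292 kg/m³
  option L: σ_y = 49.50 MPa, ρ = 2460 kg/m³
  option P: σ_y = 477.8 MPa, ρ = 2771 kg/m³
  option V: σ_y = 230.3 MPa, ρ = 8730 kg/m³
  option B: σ_y = 809.0 MPa, ρ = 3230 kg/m³
  option B: M = 8.81×10⁻³
  option P: M = 7.89×10⁻³
  option L: M = 2.86×10⁻³
  option H: M = 1.99×10⁻³
  option V: M = 1.74×10⁻³
The maximum is for option B.

option B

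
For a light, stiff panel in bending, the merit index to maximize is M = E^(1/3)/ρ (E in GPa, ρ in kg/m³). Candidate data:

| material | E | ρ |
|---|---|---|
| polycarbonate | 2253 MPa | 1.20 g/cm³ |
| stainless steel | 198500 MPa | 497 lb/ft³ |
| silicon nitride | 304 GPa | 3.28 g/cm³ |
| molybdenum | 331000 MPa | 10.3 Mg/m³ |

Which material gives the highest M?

silicon nitride

Putting every candidate on a common basis:
  polycarbonate: E = 2.253 GPa, ρ = 1200 kg/m³
  stainless steel: E = 198.5 GPa, ρ = 7961 kg/m³
  silicon nitride: E = 304.0 GPa, ρ = 3280 kg/m³
  molybdenum: E = 331.0 GPa, ρ = 10300 kg/m³
  silicon nitride: M = 2.05×10⁻³
  polycarbonate: M = 1.09×10⁻³
  stainless steel: M = 0.733×10⁻³
  molybdenum: M = 0.672×10⁻³
Silicon nitride ranks first.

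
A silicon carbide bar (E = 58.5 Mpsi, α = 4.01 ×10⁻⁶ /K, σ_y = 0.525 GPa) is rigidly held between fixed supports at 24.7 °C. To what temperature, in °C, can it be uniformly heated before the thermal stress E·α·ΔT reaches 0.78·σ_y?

278 °C

E = 58.5 Mpsi = 403.3 GPa.
σ_y = 0.525 GPa = 525.0 MPa.
E·α·ΔT = 409.5 MPa ⇒ ΔT = 409.5 / (403.3×10³ × 4.01×10⁻⁶) = 253.2 K.
T = 24.7 + 253.2 = 277.9 °C.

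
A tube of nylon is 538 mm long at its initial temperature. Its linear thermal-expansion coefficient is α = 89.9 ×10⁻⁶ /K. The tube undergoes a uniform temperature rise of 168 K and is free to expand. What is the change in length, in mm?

ΔL = α·L₀·ΔT = 89.9×10⁻⁶ × 538 mm × 168.0 K = 8.13 mm.

8.13 mm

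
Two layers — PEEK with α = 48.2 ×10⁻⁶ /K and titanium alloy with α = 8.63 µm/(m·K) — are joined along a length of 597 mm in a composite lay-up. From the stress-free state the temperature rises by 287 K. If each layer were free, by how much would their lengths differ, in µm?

Δα = |48.2 − 8.63|×10⁻⁶/K = 39.6×10⁻⁶/K.
ΔL_mismatch = Δα·L·ΔT = 39.6×10⁻⁶ × 597.0 mm × 287.0 K = 6780 µm.

6780 µm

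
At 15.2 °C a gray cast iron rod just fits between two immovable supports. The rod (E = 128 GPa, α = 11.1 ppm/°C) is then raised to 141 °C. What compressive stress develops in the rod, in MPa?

179 MPa

ΔT = 125.8 K. Constrained thermal stress σ = E·α·ΔT = 128.0×10³ MPa × 11.1×10⁻⁶ × 125.8 = 179 MPa (compressive).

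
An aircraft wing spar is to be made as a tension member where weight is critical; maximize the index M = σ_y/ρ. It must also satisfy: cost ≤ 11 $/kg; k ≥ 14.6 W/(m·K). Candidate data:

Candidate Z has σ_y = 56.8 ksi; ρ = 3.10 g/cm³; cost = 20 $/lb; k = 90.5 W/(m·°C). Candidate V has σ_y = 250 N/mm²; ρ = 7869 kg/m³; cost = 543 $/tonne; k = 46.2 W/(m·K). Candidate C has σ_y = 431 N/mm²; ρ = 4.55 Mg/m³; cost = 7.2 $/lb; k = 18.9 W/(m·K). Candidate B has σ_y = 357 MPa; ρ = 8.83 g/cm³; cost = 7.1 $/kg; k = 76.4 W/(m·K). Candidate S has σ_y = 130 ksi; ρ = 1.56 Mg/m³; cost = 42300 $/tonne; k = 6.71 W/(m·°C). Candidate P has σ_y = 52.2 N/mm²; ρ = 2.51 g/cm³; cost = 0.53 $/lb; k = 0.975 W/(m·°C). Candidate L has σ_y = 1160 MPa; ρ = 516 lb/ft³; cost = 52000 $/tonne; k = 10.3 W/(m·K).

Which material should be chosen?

candidate B

Screen on constraints: cost ≤ 11 $/kg; k ≥ 14.6 W/(m·K). Survivors: candidate V, candidate B.
Convert each candidate to consistent units, then evaluate M:
  candidate V: σ_y = 250.0 MPa, ρ = 7869 kg/m³
  candidate B: σ_y = 357.0 MPa, ρ = 8830 kg/m³
  candidate B: M = 40.4 kN·m/kg
  candidate V: M = 31.8 kN·m/kg
Candidate B ranks first.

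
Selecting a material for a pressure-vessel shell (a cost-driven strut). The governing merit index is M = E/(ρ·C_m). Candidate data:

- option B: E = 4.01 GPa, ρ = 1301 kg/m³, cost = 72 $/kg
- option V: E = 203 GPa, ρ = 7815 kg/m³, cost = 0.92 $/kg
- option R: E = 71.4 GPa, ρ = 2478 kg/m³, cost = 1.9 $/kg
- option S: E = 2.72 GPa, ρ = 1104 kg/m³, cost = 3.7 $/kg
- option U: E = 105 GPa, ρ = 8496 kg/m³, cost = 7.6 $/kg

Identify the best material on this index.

Per-candidate index values:
  option V: M = 28.2 MN·m per $
  option R: M = 15.2 MN·m per $
  option U: M = 1.63 MN·m per $
  option S: M = 0.666 MN·m per $
  option B: M = 0.0428 MN·m per $
Option V ranks first.

option V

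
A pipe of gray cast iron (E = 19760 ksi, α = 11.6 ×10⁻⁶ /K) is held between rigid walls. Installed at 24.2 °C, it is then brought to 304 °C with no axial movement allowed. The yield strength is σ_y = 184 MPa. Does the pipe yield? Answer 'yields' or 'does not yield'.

yields

E = 19760 ksi = 136.2 GPa.
ΔT = 279.8 K. Constrained thermal stress σ = E·α·ΔT = 136.2×10³ MPa × 11.6×10⁻⁶ × 279.8 = 442 MPa (compressive).
Compare to σ_y = 184 MPa: σ ≥ σ_y, so it yields.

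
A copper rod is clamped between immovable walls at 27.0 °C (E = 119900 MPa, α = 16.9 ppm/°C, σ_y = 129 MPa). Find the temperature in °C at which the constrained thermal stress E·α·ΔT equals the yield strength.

90.7 °C

E = 119900 MPa = 119.9 GPa.
E·α·ΔT = 129.0 MPa ⇒ ΔT = 129.0 / (119.9×10³ × 16.9×10⁻⁶) = 63.66 K.
T = 27.0 + 63.66 = 90.66 °C.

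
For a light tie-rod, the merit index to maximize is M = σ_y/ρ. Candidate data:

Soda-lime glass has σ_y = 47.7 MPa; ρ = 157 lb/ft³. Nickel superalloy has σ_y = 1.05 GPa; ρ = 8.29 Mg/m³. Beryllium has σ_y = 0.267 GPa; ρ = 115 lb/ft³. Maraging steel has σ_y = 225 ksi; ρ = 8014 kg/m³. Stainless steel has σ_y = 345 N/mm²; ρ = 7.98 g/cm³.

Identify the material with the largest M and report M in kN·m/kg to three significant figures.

maraging steel, M = 194 kN·m/kg

Normalizing units and computing the index:
  soda-lime glass: σ_y = 47.70 MPa, ρ = 2515 kg/m³
  nickel superalloy: σ_y = 1050 MPa, ρ = 8290 kg/m³
  beryllium: σ_y = 267.0 MPa, ρ = 1842 kg/m³
  maraging steel: σ_y = 1551 MPa, ρ = 8014 kg/m³
  stainless steel: σ_y = 345.0 MPa, ρ = 7980 kg/m³
  maraging steel: M = 194 kN·m/kg
  beryllium: M = 145 kN·m/kg
  nickel superalloy: M = 127 kN·m/kg
  stainless steel: M = 43.2 kN·m/kg
  soda-lime glass: M = 19.0 kN·m/kg
Maraging steel has the largest M.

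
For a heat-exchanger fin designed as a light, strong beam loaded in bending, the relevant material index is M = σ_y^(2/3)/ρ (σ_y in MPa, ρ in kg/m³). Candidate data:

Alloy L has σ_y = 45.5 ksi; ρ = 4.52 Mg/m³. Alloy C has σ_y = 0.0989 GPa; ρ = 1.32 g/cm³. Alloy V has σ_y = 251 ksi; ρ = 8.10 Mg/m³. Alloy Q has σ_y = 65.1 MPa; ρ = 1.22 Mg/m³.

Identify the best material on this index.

In SI units:
  alloy L: σ_y = 313.7 MPa, ρ = 4520 kg/m³
  alloy C: σ_y = 98.90 MPa, ρ = 1320 kg/m³
  alloy V: σ_y = 1731 MPa, ρ = 8100 kg/m³
  alloy Q: σ_y = 65.10 MPa, ρ = 1220 kg/m³
  alloy V: M = 17.8×10⁻³
  alloy C: M = 16.2×10⁻³
  alloy Q: M = 13.3×10⁻³
  alloy L: M = 10.2×10⁻³
The maximum is for alloy V.

alloy V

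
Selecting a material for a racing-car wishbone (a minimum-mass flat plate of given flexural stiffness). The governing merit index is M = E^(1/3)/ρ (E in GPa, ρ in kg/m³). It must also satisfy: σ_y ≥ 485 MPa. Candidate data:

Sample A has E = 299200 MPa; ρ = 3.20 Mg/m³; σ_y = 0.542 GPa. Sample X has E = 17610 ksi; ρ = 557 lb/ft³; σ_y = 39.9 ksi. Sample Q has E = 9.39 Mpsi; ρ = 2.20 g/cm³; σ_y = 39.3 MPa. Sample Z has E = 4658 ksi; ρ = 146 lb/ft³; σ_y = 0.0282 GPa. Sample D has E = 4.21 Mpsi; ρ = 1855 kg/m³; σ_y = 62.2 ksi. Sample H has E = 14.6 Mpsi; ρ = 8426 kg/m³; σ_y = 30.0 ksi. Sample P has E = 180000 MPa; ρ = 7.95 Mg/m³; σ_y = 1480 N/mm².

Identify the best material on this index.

Screen on constraints: σ_y ≥ 485 MPa. Survivors: sample A, sample P.
In SI units:
  sample A: E = 299.2 GPa, ρ = 3200 kg/m³
  sample P: E = 180.0 GPa, ρ = 7950 kg/m³
  sample A: M = 2.09×10⁻³
  sample P: M = 0.710×10⁻³
Highest index: sample A.

sample A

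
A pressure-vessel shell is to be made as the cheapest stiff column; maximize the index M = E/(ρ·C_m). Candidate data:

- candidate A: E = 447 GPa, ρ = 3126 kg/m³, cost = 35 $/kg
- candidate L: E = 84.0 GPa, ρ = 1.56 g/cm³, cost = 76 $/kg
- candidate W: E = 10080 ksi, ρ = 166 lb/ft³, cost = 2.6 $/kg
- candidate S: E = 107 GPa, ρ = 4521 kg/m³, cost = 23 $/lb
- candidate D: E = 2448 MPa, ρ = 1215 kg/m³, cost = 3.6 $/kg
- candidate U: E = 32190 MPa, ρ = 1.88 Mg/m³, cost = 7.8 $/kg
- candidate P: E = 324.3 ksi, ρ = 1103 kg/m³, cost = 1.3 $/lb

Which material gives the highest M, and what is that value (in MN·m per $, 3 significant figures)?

candidate W, M = 10.1 MN·m per $

After converting to SI:
  candidate A: E = 447.0 GPa, ρ = 3126 kg/m³, cost = 35.00 $/kg
  candidate L: E = 84.00 GPa, ρ = 1560 kg/m³, cost = 76.00 $/kg
  candidate W: E = 69.50 GPa, ρ = 2659 kg/m³, cost = 2.600 $/kg
  candidate S: E = 107.0 GPa, ρ = 4521 kg/m³, cost = 50.71 $/kg
  candidate D: E = 2.448 GPa, ρ = 1215 kg/m³, cost = 3.600 $/kg
  candidate U: E = 32.19 GPa, ρ = 1880 kg/m³, cost = 7.800 $/kg
  candidate P: E = 2.236 GPa, ρ = 1103 kg/m³, cost = 2.866 $/kg
  candidate W: M = 10.1 MN·m per $
  candidate A: M = 4.09 MN·m per $
  candidate U: M = 2.20 MN·m per $
  candidate L: M = 0.709 MN·m per $
  candidate P: M = 0.707 MN·m per $
  candidate D: M = 0.560 MN·m per $
  candidate S: M = 0.467 MN·m per $
The maximum is for candidate W.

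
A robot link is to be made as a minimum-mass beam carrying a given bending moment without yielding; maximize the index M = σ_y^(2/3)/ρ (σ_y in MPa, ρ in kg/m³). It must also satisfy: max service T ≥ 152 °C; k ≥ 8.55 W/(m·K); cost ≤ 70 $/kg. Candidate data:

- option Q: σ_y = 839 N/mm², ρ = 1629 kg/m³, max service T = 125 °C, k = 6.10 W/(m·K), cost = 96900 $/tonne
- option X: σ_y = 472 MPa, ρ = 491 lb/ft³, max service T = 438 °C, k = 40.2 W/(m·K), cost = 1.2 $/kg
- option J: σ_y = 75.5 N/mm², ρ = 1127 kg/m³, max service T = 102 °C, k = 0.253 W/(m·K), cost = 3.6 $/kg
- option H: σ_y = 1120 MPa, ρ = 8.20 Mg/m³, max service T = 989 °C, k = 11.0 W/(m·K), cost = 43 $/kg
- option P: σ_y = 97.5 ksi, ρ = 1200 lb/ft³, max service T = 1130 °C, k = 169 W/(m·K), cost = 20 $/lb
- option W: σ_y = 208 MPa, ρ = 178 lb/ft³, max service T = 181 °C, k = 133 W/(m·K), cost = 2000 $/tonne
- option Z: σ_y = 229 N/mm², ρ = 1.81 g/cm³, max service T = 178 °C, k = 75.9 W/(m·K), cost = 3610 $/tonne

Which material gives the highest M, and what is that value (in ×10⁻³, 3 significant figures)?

option Z, M = 20.7×10⁻³

Screen on constraints: max service T ≥ 152 °C; k ≥ 8.55 W/(m·K); cost ≤ 70 $/kg. Survivors: option X, option H, option P, option W, option Z.
After converting to SI:
  option X: σ_y = 472.0 MPa, ρ = 7865 kg/m³
  option H: σ_y = 1120 MPa, ρ = 8200 kg/m³
  option P: σ_y = 672.2 MPa, ρ = 19220 kg/m³
  option W: σ_y = 208.0 MPa, ρ = 2851 kg/m³
  option Z: σ_y = 229.0 MPa, ρ = 1810 kg/m³
  option Z: M = 20.7×10⁻³
  option H: M = 13.2×10⁻³
  option W: M = 12.3×10⁻³
  option X: M = 7.71×10⁻³
  option P: M = 3.99×10⁻³
The maximum is for option Z.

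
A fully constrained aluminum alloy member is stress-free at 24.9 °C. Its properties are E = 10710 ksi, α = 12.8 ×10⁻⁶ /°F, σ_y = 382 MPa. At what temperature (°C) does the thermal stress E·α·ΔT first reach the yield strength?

E = 10710 ksi = 73.84 GPa.
α = 12.8×10⁻⁶/°F × 9/5 = 23.0×10⁻⁶/K.
E·α·ΔT = 382.0 MPa ⇒ ΔT = 382.0 / (73.84×10³ × 23.0×10⁻⁶) = 224.5 K.
T = 24.9 + 224.5 = 249.4 °C.

249 °C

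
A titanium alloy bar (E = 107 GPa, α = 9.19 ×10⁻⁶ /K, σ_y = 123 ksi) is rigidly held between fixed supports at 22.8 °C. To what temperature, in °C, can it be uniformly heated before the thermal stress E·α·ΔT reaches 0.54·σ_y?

σ_y = 123 ksi = 848.1 MPa.
E·α·ΔT = 457.9 MPa ⇒ ΔT = 457.9 / (107.0×10³ × 9.19×10⁻⁶) = 465.7 K.
T = 22.8 + 465.7 = 488.5 °C.

489 °C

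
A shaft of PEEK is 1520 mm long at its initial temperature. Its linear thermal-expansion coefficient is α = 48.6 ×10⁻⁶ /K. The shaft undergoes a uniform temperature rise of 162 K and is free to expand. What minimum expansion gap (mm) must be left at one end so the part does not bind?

12.0 mm

ΔL = α·L₀·ΔT = 48.6×10⁻⁶ × 1520 mm × 162.0 K = 12.0 mm.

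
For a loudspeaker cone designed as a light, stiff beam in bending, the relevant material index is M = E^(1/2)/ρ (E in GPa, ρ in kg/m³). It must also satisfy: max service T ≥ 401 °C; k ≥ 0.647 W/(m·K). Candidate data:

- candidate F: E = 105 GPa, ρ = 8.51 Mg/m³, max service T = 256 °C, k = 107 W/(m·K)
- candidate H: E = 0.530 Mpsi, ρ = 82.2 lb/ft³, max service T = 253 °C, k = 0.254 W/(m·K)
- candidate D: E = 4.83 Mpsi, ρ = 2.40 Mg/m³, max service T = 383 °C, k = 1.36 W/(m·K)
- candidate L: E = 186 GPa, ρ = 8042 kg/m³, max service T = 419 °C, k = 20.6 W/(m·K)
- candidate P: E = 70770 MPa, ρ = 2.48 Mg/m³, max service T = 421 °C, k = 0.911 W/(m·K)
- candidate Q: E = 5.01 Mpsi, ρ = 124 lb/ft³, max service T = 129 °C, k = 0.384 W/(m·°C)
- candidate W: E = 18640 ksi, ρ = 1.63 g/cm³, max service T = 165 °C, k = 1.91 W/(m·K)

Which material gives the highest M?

Screen on constraints: max service T ≥ 401 °C; k ≥ 0.647 W/(m·K). Survivors: candidate L, candidate P.
Normalizing units and computing the index:
  candidate L: E = 186.0 GPa, ρ = 8042 kg/m³
  candidate P: E = 70.77 GPa, ρ = 2480 kg/m³
  candidate P: M = 3.39×10⁻³
  candidate L: M = 1.70×10⁻³
Highest index: candidate P.

candidate P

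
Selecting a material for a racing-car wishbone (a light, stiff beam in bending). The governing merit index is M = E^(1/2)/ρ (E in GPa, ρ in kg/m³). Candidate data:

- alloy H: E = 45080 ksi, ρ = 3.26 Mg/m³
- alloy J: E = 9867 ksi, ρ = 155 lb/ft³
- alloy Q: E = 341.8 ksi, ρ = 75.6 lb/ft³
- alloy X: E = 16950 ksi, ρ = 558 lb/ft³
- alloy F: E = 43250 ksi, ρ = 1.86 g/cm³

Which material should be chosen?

After converting to SI:
  alloy H: E = 310.8 GPa, ρ = 3260 kg/m³
  alloy J: E = 68.03 GPa, ρ = 2483 kg/m³
  alloy Q: E = 2.357 GPa, ρ = 1211 kg/m³
  alloy X: E = 116.9 GPa, ρ = 8938 kg/m³
  alloy F: E = 298.2 GPa, ρ = 1860 kg/m³
  alloy F: M = 9.28×10⁻³
  alloy H: M = 5.41×10⁻³
  alloy J: M = 3.32×10⁻³
  alloy Q: M = 1.27×10⁻³
  alloy X: M = 1.21×10⁻³
Alloy F has the largest M.

alloy F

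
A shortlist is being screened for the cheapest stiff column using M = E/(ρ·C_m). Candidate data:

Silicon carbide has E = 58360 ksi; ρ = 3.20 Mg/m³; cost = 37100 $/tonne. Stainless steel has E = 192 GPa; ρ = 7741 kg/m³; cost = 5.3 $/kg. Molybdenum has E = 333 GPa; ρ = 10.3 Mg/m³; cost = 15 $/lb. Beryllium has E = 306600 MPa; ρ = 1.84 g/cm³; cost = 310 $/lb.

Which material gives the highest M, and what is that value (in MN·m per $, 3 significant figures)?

stainless steel, M = 4.68 MN·m per $

In SI units:
  silicon carbide: E = 402.4 GPa, ρ = 3200 kg/m³, cost = 37.10 $/kg
  stainless steel: E = 192.0 GPa, ρ = 7741 kg/m³, cost = 5.300 $/kg
  molybdenum: E = 333.0 GPa, ρ = 10300 kg/m³, cost = 33.07 $/kg
  beryllium: E = 306.6 GPa, ρ = 1840 kg/m³, cost = 683.4 $/kg
  stainless steel: M = 4.68 MN·m per $
  silicon carbide: M = 3.39 MN·m per $
  molybdenum: M = 0.978 MN·m per $
  beryllium: M = 0.244 MN·m per $
Stainless steel ranks first.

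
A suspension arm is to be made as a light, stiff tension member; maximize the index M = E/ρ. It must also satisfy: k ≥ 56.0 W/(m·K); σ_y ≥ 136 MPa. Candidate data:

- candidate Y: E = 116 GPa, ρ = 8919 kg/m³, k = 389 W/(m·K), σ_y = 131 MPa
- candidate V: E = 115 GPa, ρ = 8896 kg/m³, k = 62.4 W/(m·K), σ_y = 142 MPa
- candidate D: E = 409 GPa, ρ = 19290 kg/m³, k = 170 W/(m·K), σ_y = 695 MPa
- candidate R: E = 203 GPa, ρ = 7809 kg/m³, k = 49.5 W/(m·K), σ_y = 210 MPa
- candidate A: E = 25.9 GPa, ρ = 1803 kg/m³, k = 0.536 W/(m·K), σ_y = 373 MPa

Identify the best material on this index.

Screen on constraints: k ≥ 56.0 W/(m·K); σ_y ≥ 136 MPa. Survivors: candidate V, candidate D.
Computing M directly (units already consistent):
  candidate D: M = 21.2 MN·m/kg
  candidate V: M = 12.9 MN·m/kg
Candidate D ranks first.

candidate D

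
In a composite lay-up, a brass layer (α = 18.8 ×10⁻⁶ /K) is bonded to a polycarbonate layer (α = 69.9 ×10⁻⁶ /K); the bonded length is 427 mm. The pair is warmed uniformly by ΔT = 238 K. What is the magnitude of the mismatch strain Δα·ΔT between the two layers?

Δα = |18.8 − 69.9|×10⁻⁶/K = 51.1×10⁻⁶/K.
Mismatch strain = Δα·ΔT = 51.1×10⁻⁶ × 238.0 = 0.0122.

0.0122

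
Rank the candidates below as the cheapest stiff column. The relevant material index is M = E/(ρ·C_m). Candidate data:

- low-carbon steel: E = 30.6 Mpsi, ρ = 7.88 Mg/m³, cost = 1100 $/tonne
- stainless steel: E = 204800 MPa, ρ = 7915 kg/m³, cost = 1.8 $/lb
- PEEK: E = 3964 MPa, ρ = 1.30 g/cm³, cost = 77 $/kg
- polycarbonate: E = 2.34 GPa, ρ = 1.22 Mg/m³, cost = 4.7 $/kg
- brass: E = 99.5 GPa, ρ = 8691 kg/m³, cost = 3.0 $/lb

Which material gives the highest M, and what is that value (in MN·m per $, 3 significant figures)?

low-carbon steel, M = 24.3 MN·m per $

Convert each candidate to consistent units, then evaluate M:
  low-carbon steel: E = 211.0 GPa, ρ = 7880 kg/m³, cost = 1.100 $/kg
  stainless steel: E = 204.8 GPa, ρ = 7915 kg/m³, cost = 3.968 $/kg
  PEEK: E = 3.964 GPa, ρ = 1300 kg/m³, cost = 77.00 $/kg
  polycarbonate: E = 2.340 GPa, ρ = 1220 kg/m³, cost = 4.700 $/kg
  brass: E = 99.50 GPa, ρ = 8691 kg/m³, cost = 6.614 $/kg
  low-carbon steel: M = 24.3 MN·m per $
  stainless steel: M = 6.52 MN·m per $
  brass: M = 1.73 MN·m per $
  polycarbonate: M = 0.408 MN·m per $
  PEEK: M = 0.0396 MN·m per $
Low-carbon steel ranks first.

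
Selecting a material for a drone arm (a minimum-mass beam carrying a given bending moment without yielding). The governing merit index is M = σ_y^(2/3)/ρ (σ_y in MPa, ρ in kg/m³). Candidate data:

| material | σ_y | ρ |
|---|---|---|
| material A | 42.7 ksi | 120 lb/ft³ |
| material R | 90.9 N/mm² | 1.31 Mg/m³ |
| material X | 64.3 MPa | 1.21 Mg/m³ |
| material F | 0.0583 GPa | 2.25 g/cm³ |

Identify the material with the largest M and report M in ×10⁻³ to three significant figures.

material A, M = 23.0×10⁻³

After converting to SI:
  material A: σ_y = 294.4 MPa, ρ = 1922 kg/m³
  material R: σ_y = 90.90 MPa, ρ = 1310 kg/m³
  material X: σ_y = 64.30 MPa, ρ = 1210 kg/m³
  material F: σ_y = 58.30 MPa, ρ = 2250 kg/m³
  material A: M = 23.0×10⁻³
  material R: M = 15.4×10⁻³
  material X: M = 13.3×10⁻³
  material F: M = 6.68×10⁻³
Material A ranks first.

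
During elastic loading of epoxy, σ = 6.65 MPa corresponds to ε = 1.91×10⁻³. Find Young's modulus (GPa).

3.48 GPa

E = σ/ε = 6.65 MPa / 1.91×10⁻³ = 3482 MPa = 3.48 GPa.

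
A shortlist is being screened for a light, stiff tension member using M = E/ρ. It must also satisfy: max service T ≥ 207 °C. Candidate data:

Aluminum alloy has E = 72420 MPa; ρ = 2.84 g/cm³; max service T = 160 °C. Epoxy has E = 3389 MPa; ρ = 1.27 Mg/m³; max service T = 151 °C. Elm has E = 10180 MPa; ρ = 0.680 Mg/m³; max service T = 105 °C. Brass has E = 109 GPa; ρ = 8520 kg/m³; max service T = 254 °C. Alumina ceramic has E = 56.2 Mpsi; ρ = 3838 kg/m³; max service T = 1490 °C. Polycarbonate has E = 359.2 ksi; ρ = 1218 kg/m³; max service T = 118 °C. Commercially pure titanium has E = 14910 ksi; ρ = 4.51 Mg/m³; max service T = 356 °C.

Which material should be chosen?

alumina ceramic

Screen on constraints: max service T ≥ 207 °C. Survivors: brass, alumina ceramic, commercially pure titanium.
Putting every candidate on a common basis:
  brass: E = 109.0 GPa, ρ = 8520 kg/m³
  alumina ceramic: E = 387.5 GPa, ρ = 3838 kg/m³
  commercially pure titanium: E = 102.8 GPa, ρ = 4510 kg/m³
  alumina ceramic: M = 101 MN·m/kg
  commercially pure titanium: M = 22.8 MN·m/kg
  brass: M = 12.8 MN·m/kg
Alumina ceramic has the largest M.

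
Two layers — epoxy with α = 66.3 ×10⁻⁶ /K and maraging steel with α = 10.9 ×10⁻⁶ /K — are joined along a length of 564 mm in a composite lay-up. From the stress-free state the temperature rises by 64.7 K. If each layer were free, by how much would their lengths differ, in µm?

Δα = |66.3 − 10.9|×10⁻⁶/K = 55.4×10⁻⁶/K.
ΔL_mismatch = Δα·L·ΔT = 55.4×10⁻⁶ × 564.0 mm × 64.7 K = 2020 µm.

2020 µm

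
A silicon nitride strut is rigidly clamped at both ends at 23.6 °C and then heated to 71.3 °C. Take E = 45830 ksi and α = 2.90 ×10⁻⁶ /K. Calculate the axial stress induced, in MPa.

43.7 MPa

E = 45830 ksi = 316.0 GPa.
ΔT = 47.70 K. Constrained thermal stress σ = E·α·ΔT = 316.0×10³ MPa × 2.90×10⁻⁶ × 47.70 = 43.7 MPa (compressive).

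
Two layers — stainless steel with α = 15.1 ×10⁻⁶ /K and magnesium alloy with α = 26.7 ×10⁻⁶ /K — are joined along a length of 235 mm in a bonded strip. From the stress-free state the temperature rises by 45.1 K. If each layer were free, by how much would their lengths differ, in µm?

Δα = |15.1 − 26.7|×10⁻⁶/K = 11.6×10⁻⁶/K.
ΔL_mismatch = Δα·L·ΔT = 11.6×10⁻⁶ × 235.0 mm × 45.1 K = 123 µm.

123 µm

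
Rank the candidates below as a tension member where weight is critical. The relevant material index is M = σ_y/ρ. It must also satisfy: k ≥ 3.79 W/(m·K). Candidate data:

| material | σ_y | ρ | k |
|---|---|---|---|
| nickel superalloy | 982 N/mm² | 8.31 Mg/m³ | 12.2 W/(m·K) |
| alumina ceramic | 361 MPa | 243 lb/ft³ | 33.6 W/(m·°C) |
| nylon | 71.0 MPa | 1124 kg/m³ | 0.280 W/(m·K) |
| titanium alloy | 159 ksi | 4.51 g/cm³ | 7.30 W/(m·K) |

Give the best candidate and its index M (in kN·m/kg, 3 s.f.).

Screen on constraints: k ≥ 3.79 W/(m·K). Survivors: nickel superalloy, alumina ceramic, titanium alloy.
Convert each candidate to consistent units, then evaluate M:
  nickel superalloy: σ_y = 982.0 MPa, ρ = 8310 kg/m³
  alumina ceramic: σ_y = 361.0 MPa, ρ = 3892 kg/m³
  titanium alloy: σ_y = 1096 MPa, ρ = 4510 kg/m³
  titanium alloy: M = 243 kN·m/kg
  nickel superalloy: M = 118 kN·m/kg
  alumina ceramic: M = 92.7 kN·m/kg
The maximum is for titanium alloy.

titanium alloy, M = 243 kN·m/kg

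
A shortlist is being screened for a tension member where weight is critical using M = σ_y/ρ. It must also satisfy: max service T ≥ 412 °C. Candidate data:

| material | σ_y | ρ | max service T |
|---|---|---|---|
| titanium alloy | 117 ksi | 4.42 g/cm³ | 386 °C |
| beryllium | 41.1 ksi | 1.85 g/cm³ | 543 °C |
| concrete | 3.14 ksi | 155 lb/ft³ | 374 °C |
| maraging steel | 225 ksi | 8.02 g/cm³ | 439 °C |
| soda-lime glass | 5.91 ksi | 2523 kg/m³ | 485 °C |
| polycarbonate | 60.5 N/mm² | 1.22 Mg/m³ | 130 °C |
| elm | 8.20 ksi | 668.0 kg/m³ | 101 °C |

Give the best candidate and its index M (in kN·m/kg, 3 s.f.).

maraging steel, M = 193 kN·m/kg

Screen on constraints: max service T ≥ 412 °C. Survivors: beryllium, maraging steel, soda-lime glass.
Normalizing units and computing the index:
  beryllium: σ_y = 283.4 MPa, ρ = 1850 kg/m³
  maraging steel: σ_y = 1551 MPa, ρ = 8020 kg/m³
  soda-lime glass: σ_y = 40.75 MPa, ρ = 2523 kg/m³
  maraging steel: M = 193 kN·m/kg
  beryllium: M = 153 kN·m/kg
  soda-lime glass: M = 16.2 kN·m/kg
Maraging steel has the largest M.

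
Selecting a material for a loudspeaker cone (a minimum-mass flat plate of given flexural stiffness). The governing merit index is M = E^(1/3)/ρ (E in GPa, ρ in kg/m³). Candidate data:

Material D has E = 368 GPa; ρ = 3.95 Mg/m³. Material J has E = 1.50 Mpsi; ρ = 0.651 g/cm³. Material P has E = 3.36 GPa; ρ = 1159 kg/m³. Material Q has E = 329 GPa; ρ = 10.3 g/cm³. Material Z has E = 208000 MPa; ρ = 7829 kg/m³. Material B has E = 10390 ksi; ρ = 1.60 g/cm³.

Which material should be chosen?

material J

Normalizing units and computing the index:
  material D: E = 368.0 GPa, ρ = 3950 kg/m³
  material J: E = 10.34 GPa, ρ = 651.0 kg/m³
  material P: E = 3.360 GPa, ρ = 1159 kg/m³
  material Q: E = 329.0 GPa, ρ = 10300 kg/m³
  material Z: E = 208.0 GPa, ρ = 7829 kg/m³
  material B: E = 71.64 GPa, ρ = 1600 kg/m³
  material J: M = 3.35×10⁻³
  material B: M = 2.60×10⁻³
  material D: M = 1.81×10⁻³
  material P: M = 1.29×10⁻³
  material Z: M = 0.757×10⁻³
  material Q: M = 0.670×10⁻³
Material J ranks first.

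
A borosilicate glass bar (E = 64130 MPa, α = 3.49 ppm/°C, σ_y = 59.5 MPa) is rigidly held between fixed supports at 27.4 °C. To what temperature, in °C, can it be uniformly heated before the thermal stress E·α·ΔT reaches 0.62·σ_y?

E = 64130 MPa = 64.13 GPa.
E·α·ΔT = 36.89 MPa ⇒ ΔT = 36.89 / (64.13×10³ × 3.49×10⁻⁶) = 164.8 K.
T = 27.4 + 164.8 = 192.2 °C.

192 °C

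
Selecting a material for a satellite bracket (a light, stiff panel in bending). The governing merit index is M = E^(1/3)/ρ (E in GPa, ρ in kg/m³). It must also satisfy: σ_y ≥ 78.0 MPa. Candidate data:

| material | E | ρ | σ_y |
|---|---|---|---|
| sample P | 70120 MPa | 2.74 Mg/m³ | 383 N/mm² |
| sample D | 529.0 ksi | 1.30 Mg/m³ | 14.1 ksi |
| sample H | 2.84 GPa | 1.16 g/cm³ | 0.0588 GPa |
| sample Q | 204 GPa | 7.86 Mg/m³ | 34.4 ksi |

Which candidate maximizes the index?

Screen on constraints: σ_y ≥ 78.0 MPa. Survivors: sample P, sample D, sample Q.
Putting every candidate on a common basis:
  sample P: E = 70.12 GPa, ρ = 2740 kg/m³
  sample D: E = 3.647 GPa, ρ = 1300 kg/m³
  sample Q: E = 204.0 GPa, ρ = 7860 kg/m³
  sample P: M = 1.50×10⁻³
  sample D: M = 1.18×10⁻³
  sample Q: M = 0.749×10⁻³
Highest index: sample P.

sample P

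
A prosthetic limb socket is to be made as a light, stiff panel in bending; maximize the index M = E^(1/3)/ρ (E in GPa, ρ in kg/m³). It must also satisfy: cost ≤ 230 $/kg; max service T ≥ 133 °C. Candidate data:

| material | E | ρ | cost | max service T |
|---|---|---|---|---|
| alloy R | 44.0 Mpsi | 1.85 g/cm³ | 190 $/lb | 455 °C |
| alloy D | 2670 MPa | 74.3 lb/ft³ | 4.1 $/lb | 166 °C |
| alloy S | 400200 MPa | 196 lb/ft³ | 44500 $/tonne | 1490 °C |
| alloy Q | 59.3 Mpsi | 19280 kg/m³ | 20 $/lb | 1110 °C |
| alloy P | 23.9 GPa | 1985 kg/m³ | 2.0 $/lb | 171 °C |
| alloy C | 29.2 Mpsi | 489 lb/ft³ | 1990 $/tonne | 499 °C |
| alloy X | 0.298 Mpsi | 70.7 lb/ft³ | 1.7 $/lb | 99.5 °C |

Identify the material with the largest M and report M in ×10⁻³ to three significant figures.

alloy S, M = 2.35×10⁻³

Screen on constraints: cost ≤ 230 $/kg; max service T ≥ 133 °C. Survivors: alloy D, alloy S, alloy Q, alloy P, alloy C.
Convert each candidate to consistent units, then evaluate M:
  alloy D: E = 2.670 GPa, ρ = 1190 kg/m³
  alloy S: E = 400.2 GPa, ρ = 3140 kg/m³
  alloy Q: E = 408.9 GPa, ρ = 19280 kg/m³
  alloy P: E = 23.90 GPa, ρ = 1985 kg/m³
  alloy C: E = 201.3 GPa, ρ = 7833 kg/m³
  alloy S: M = 2.35×10⁻³
  alloy P: M = 1.45×10⁻³
  alloy D: M = 1.17×10⁻³
  alloy C: M = 0.748×10⁻³
  alloy Q: M = 0.385×10⁻³
The maximum is for alloy S.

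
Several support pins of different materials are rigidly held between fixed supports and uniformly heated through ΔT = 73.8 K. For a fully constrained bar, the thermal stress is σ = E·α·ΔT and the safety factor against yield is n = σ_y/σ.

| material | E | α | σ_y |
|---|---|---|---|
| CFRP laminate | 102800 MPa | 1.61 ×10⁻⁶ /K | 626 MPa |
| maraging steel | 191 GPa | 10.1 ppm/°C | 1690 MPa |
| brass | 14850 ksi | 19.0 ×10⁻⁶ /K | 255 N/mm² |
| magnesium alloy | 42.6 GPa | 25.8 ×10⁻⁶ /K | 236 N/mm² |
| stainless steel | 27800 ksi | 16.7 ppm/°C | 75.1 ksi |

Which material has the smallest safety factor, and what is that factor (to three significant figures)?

brass, n = 1.78

Converting E to GPa, α to ×10⁻⁶/K, σ_y to MPa, then σ and n for each:
  CFRP laminate: E = 102.8, α = 1.61, σ_y = 626.0 → σ = 12.2 MPa, n = 51.3
  maraging steel: E = 191.0, α = 10.1, σ_y = 1690 → σ = 142 MPa, n = 11.9
  brass: E = 102.4, α = 19.0, σ_y = 255.0 → σ = 144 MPa, n = 1.78
  magnesium alloy: E = 42.60, α = 25.8, σ_y = 236.0 → σ = 81.1 MPa, n = 2.91
  stainless steel: E = 191.7, α = 16.7, σ_y = 517.8 → σ = 236 MPa, n = 2.19
Brass has the lowest safety factor, n = 1.78.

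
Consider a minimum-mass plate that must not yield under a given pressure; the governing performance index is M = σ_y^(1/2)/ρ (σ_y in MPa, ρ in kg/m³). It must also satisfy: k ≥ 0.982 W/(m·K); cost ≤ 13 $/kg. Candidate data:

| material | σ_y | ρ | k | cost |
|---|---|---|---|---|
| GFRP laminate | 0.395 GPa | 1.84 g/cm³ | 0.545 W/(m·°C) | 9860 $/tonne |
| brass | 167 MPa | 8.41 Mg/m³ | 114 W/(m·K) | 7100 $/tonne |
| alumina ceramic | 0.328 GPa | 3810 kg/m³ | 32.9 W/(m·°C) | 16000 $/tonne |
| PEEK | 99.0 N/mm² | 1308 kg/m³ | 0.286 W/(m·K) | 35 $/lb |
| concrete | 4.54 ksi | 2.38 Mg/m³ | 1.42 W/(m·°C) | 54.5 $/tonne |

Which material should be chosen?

Screen on constraints: k ≥ 0.982 W/(m·K); cost ≤ 13 $/kg. Survivors: brass, concrete.
Convert each candidate to consistent units, then evaluate M:
  brass: σ_y = 167.0 MPa, ρ = 8410 kg/m³
  concrete: σ_y = 31.30 MPa, ρ = 2380 kg/m³
  concrete: M = 2.35×10⁻³
  brass: M = 1.54×10⁻³
Concrete has the largest M.

concrete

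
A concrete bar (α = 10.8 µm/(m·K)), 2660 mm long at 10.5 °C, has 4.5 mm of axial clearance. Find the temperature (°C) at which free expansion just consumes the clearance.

α·L₀·ΔT = 4.5 mm ⇒ ΔT = 4.5 / (10.8×10⁻⁶ × 2660.0) = 156.6 K.
T = 10.5 + 156.6 = 167.1 °C.

167 °C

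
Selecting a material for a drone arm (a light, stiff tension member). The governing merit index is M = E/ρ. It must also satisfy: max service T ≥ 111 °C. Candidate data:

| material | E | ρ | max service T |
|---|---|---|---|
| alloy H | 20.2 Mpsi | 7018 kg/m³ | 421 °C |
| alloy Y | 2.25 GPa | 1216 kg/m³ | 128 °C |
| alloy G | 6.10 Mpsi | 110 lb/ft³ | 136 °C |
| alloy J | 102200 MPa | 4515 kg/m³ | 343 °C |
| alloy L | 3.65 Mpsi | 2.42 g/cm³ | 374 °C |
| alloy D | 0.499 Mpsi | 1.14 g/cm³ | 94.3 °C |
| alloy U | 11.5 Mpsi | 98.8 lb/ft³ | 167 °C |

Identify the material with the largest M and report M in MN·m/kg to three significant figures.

alloy U, M = 50.1 MN·m/kg

Screen on constraints: max service T ≥ 111 °C. Survivors: alloy H, alloy Y, alloy G, alloy J, alloy L, alloy U.
Putting every candidate on a common basis:
  alloy H: E = 139.3 GPa, ρ = 7018 kg/m³
  alloy Y: E = 2.250 GPa, ρ = 1216 kg/m³
  alloy G: E = 42.06 GPa, ρ = 1762 kg/m³
  alloy J: E = 102.2 GPa, ρ = 4515 kg/m³
  alloy L: E = 25.17 GPa, ρ = 2420 kg/m³
  alloy U: E = 79.29 GPa, ρ = 1583 kg/m³
  alloy U: M = 50.1 MN·m/kg
  alloy G: M = 23.9 MN·m/kg
  alloy J: M = 22.6 MN·m/kg
  alloy H: M = 19.8 MN·m/kg
  alloy L: M = 10.4 MN·m/kg
  alloy Y: M = 1.85 MN·m/kg
Alloy U ranks first.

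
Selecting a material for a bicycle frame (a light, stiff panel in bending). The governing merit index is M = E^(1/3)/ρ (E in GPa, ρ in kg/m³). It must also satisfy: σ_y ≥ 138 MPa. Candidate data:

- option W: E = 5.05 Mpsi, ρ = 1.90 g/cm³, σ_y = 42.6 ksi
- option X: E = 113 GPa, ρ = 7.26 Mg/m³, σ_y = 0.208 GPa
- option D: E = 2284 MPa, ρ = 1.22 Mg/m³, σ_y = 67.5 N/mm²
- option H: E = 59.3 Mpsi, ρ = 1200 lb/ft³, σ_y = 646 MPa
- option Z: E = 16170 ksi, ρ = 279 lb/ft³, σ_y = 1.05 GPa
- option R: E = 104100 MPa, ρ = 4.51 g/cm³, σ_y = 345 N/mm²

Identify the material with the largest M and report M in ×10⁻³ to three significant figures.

option W, M = 1.72×10⁻³

Screen on constraints: σ_y ≥ 138 MPa. Survivors: option W, option X, option H, option Z, option R.
Putting every candidate on a common basis:
  option W: E = 34.82 GPa, ρ = 1900 kg/m³
  option X: E = 113.0 GPa, ρ = 7260 kg/m³
  option H: E = 408.9 GPa, ρ = 19220 kg/m³
  option Z: E = 111.5 GPa, ρ = 4469 kg/m³
  option R: E = 104.1 GPa, ρ = 4510 kg/m³
  option W: M = 1.72×10⁻³
  option Z: M = 1.08×10⁻³
  option R: M = 1.04×10⁻³
  option X: M = 0.666×10⁻³
  option H: M = 0.386×10⁻³
Option W has the largest M.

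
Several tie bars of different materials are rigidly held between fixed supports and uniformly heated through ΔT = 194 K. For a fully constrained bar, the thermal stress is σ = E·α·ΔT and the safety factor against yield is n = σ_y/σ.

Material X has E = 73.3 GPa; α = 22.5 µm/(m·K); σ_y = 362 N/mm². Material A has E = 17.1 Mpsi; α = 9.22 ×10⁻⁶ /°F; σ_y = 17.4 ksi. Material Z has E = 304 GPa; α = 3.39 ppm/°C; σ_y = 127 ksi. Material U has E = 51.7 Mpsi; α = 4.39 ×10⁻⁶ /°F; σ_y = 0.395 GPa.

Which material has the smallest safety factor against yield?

material A

In consistent units (E in GPa, α in ×10⁻⁶/K, σ_y in MPa):
  material X: E = 73.30, α = 22.5, σ_y = 362.0 → σ = 320 MPa, n = 1.13
  material A: E = 117.9, α = 16.6, σ_y = 120.0 → σ = 380 MPa, n = 0.316
  material Z: E = 304.0, α = 3.39, σ_y = 875.6 → σ = 200 MPa, n = 4.38
  material U: E = 356.5, α = 7.90, σ_y = 395.0 → σ = 546 MPa, n = 0.723
Material A has the lowest safety factor, n = 0.316.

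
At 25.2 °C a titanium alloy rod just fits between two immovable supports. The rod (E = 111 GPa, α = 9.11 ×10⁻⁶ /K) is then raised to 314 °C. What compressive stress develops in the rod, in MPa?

ΔT = 288.8 K. Constrained thermal stress σ = E·α·ΔT = 111.0×10³ MPa × 9.11×10⁻⁶ × 288.8 = 292 MPa (compressive).

292 MPa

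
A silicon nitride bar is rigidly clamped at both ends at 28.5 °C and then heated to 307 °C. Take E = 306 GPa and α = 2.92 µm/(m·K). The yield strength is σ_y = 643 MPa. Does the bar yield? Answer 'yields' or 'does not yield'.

ΔT = 278.5 K. Constrained thermal stress σ = E·α·ΔT = 306.0×10³ MPa × 2.92×10⁻⁶ × 278.5 = 249 MPa (compressive).
Compare to σ_y = 643 MPa: σ < σ_y, so it does not yield.

does not yield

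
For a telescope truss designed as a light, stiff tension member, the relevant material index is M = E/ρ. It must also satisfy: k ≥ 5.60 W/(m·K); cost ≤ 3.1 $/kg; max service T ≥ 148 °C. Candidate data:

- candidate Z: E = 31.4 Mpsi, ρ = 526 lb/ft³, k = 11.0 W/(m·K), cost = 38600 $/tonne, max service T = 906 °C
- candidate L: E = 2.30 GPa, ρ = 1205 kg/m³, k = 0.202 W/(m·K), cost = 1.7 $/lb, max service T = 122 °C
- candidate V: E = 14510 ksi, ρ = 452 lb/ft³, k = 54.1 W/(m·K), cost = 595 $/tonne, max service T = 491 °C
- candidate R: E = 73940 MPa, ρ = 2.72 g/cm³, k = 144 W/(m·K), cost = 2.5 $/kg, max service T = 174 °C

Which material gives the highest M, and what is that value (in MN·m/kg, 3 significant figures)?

Screen on constraints: k ≥ 5.60 W/(m·K); cost ≤ 3.1 $/kg; max service T ≥ 148 °C. Survivors: candidate V, candidate R.
Convert each candidate to consistent units, then evaluate M:
  candidate V: E = 100.0 GPa, ρ = 7240 kg/m³
  candidate R: E = 73.94 GPa, ρ = 2720 kg/m³
  candidate R: M = 27.2 MN·m/kg
  candidate V: M = 13.8 MN·m/kg
Highest index: candidate R.

candidate R, M = 27.2 MN·m/kg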